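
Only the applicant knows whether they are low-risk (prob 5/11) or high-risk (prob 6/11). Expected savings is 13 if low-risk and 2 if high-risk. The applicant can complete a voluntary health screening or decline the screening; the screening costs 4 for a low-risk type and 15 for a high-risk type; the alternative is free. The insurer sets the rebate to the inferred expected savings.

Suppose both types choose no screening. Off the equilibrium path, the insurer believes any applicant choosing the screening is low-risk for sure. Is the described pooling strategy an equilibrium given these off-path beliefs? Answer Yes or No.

On path, the insurer holds the prior and pays 5/11·13 + 6/11·2 = 7. Off path (the screening), believing low-risk, it pays 13.
low-risk: no screening nets 7; the screening nets 13 − 4 = 9. low-risk would deviate.
high-risk: no screening nets 7; the screening nets 13 − 15 = -2. high-risk stays.
A type deviates, so pooling fails.

No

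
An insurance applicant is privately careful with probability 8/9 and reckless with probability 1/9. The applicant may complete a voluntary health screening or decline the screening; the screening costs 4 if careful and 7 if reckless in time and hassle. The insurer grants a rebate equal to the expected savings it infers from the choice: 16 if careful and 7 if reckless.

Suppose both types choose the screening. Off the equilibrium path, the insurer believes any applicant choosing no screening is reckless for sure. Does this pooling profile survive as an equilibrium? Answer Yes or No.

Yes

On path, the insurer holds the prior and pays 8/9·16 + 1/9·7 = 15. Off path (no screening), believing reckless, it pays 7.
careful: the screening nets 15 − 4 = 11; no screening nets 7. careful stays.
reckless: the screening nets 15 − 7 = 8; no screening nets 7. reckless stays.
No type deviates, so pooling is sustained.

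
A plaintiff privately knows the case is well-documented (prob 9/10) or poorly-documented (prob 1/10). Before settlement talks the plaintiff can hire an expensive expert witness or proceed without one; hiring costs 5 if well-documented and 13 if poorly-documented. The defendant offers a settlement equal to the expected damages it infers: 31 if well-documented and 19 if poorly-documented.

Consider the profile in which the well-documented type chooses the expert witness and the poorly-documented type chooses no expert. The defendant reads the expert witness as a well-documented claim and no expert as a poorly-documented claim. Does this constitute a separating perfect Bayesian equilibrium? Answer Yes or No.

Under these beliefs, the expert witness earns settlement 31 and no expert earns settlement 19.
well-documented: the expert witness nets 31 − 5 = 26; no expert nets 19. well-documented prefers the expert witness.
poorly-documented: the expert witness nets 31 − 13 = 18; no expert nets 19. poorly-documented prefers no expert.
Neither type deviates, so the separating profile is an equilibrium.

Yes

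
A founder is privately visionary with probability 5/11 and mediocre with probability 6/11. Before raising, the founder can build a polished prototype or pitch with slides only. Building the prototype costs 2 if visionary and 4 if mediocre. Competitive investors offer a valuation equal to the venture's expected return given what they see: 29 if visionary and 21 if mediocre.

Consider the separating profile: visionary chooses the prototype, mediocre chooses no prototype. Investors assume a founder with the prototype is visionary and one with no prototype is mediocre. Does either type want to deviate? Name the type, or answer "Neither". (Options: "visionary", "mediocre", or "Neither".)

The prototype pays 29; no prototype pays 21.
visionary: assigned the prototype, nets 29 − 2 = 27; deviating to no prototype nets 21.
mediocre: assigned no prototype, nets 21; deviating to the prototype nets 29 − 4 = 25.
The mediocre type gains 4 by deviating.

mediocre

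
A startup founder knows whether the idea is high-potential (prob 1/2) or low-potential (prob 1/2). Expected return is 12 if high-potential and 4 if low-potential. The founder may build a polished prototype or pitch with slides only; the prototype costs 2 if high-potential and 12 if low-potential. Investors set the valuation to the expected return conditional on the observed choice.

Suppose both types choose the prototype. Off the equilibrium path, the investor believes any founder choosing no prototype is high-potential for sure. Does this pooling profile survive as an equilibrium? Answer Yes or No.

On path, the investor holds the prior and pays 1/2·12 + 1/2·4 = 8. Off path (no prototype), believing high-potential, it pays 12.
high-potential: the prototype nets 8 − 2 = 6; no prototype nets 12. high-potential would deviate.
low-potential: the prototype nets 8 − 12 = -4; no prototype nets 12. low-potential would deviate.
A type deviates, so pooling fails.

No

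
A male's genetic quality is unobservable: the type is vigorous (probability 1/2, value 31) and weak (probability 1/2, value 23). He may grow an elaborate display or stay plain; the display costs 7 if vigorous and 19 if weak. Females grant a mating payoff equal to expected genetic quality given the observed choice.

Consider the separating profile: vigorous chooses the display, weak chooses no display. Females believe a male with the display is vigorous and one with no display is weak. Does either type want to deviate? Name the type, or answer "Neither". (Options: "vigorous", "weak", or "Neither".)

Neither

The display pays 31; no display pays 23.
vigorous: assigned the display, nets 31 − 7 = 24; deviating to no display nets 23.
weak: assigned no display, nets 23; deviating to the display nets 31 − 19 = 12.
Both types strictly prefer their assigned action; no profitable deviation.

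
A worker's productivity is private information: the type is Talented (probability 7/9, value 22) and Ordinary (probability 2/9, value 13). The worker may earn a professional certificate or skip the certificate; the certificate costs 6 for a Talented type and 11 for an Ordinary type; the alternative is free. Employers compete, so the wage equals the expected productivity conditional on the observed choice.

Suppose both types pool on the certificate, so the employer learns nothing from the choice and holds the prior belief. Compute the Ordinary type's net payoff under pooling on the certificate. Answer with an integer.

Pooled wage = 7/9·22 + 2/9·13 = 20.
Ordinary pays cost 11 for the certificate, so net payoff = 20 − 11 = 9.

9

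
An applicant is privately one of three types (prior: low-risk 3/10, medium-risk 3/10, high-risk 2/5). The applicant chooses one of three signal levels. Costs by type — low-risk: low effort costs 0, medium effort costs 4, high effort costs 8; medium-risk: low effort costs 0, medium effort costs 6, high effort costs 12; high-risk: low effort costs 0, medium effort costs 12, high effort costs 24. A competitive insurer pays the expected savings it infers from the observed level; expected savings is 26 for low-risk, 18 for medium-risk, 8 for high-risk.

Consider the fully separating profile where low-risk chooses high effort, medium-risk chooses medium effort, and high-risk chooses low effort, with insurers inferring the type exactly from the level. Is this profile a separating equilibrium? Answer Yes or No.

No

Separating rebates: high effort → 26, medium effort → 18, low effort → 8.
low-risk (assigned high effort): low effort: 8 − 0 = 8; medium effort: 18 − 4 = 14; high effort: 26 − 8 = 18. low-risk stays.
medium-risk (assigned medium effort): low effort: 8 − 0 = 8; medium effort: 18 − 6 = 12; high effort: 26 − 12 = 14. medium-risk prefers high effort.
high-risk (assigned low effort): low effort: 8 − 0 = 8; medium effort: 18 − 12 = 6; high effort: 26 − 24 = 2. high-risk stays.
At least one type deviates; the separating profile fails.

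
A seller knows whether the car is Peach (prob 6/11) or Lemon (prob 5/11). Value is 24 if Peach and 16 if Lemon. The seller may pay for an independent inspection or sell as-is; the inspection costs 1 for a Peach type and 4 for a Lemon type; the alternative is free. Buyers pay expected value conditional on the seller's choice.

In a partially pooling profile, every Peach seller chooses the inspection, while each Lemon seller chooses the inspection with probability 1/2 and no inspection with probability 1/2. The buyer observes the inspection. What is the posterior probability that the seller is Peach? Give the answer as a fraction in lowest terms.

12/17

P(the inspection) = (6/11)·1 + (5/11)·(1/2) = 17/22.
By Bayes' rule, P(Peach | the inspection) = (6/11) / (17/22) = 12/17.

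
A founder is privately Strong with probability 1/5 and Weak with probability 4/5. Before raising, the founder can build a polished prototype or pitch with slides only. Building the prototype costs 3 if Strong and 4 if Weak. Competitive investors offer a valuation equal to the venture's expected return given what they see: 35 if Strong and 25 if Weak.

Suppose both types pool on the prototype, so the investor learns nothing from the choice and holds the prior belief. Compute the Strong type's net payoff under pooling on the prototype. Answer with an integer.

Pooled valuation = 1/5·35 + 4/5·25 = 27.
Strong pays cost 3 for the prototype, so net payoff = 27 − 3 = 24.

24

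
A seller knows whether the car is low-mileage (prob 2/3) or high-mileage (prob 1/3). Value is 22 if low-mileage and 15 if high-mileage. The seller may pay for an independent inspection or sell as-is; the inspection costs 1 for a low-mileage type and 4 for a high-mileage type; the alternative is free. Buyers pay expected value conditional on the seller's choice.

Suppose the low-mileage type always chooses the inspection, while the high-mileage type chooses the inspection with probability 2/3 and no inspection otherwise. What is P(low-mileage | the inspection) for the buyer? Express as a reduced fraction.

P(the inspection) = (2/3)·1 + (1/3)·(2/3) = 8/9.
By Bayes' rule, P(low-mileage | the inspection) = (2/3) / (8/9) = 3/4.

3/4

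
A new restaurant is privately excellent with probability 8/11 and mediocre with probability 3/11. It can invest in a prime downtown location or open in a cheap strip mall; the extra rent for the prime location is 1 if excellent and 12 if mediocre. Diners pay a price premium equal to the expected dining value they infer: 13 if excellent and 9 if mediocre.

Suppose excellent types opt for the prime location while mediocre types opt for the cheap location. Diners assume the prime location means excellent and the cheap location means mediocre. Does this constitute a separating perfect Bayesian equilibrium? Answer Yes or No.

Under these beliefs, the prime location earns price premium 13 and the cheap location earns price premium 9.
excellent: the prime location nets 13 − 1 = 12; the cheap location nets 9. excellent prefers the prime location.
mediocre: the prime location nets 13 − 12 = 1; the cheap location nets 9. mediocre prefers the cheap location.
Neither type deviates, so the separating profile is an equilibrium.

Yes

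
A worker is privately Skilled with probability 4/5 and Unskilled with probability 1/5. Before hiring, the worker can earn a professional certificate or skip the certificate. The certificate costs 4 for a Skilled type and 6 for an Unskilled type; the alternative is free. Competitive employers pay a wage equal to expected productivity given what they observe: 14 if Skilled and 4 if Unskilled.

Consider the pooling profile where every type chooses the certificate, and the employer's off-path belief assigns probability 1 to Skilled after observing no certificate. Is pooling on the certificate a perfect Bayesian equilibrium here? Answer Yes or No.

On path, the employer holds the prior and pays 4/5·14 + 1/5·4 = 12. Off path (no certificate), believing Skilled, it pays 14.
Skilled: the certificate nets 12 − 4 = 8; no certificate nets 14. Skilled would deviate.
Unskilled: the certificate nets 12 − 6 = 6; no certificate nets 14. Unskilled would deviate.
A type deviates, so pooling fails.

No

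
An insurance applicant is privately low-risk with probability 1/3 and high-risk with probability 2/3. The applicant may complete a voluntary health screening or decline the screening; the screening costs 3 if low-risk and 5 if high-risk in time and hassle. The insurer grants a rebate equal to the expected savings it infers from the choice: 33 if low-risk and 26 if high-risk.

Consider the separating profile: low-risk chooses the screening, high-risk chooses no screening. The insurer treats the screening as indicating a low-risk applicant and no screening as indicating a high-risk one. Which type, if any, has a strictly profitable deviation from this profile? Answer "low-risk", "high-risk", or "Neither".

high-risk

The screening pays 33; no screening pays 26.
low-risk: assigned the screening, nets 33 − 3 = 30; deviating to no screening nets 26.
high-risk: assigned no screening, nets 26; deviating to the screening nets 33 − 5 = 28.
The high-risk type gains 2 by deviating.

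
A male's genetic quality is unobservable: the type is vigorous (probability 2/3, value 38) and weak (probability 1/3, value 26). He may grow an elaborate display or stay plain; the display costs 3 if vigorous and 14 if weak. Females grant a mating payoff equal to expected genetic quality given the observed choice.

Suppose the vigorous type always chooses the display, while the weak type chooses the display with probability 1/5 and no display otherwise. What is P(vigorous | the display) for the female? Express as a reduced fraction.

P(the display) = (2/3)·1 + (1/3)·(1/5) = 11/15.
By Bayes' rule, P(vigorous | the display) = (2/3) / (11/15) = 10/11.

10/11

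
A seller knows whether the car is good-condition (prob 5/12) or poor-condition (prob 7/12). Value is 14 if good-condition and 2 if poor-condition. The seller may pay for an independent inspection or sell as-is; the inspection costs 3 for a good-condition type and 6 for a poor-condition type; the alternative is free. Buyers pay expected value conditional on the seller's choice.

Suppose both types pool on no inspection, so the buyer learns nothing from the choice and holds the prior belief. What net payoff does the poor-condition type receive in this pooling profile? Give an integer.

Pooled price = 5/12·14 + 7/12·2 = 7.
poor-condition pays no cost for no inspection, so net payoff = 7.

7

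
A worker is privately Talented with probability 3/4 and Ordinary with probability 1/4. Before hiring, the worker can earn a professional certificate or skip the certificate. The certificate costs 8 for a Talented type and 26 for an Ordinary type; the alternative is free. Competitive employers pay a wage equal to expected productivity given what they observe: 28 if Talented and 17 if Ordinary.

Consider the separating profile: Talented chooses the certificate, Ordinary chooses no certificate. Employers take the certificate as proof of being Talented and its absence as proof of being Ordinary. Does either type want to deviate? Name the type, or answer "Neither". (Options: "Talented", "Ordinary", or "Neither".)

The certificate pays 28; no certificate pays 17.
Talented: assigned the certificate, nets 28 − 8 = 20; deviating to no certificate nets 17.
Ordinary: assigned no certificate, nets 17; deviating to the certificate nets 28 − 26 = 2.
Both types strictly prefer their assigned action; no profitable deviation.

Neither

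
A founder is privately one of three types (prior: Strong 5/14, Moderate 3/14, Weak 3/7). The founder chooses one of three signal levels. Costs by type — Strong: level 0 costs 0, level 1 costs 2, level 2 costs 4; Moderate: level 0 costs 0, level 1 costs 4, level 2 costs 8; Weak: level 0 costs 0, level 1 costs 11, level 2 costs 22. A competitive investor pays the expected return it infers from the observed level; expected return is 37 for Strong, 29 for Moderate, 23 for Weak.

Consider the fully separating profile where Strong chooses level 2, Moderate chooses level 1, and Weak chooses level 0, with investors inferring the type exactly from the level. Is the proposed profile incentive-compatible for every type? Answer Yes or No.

Separating valuations: level 2 → 37, level 1 → 29, level 0 → 23.
Strong (assigned level 2): level 0: 23 − 0 = 23; level 1: 29 − 2 = 27; level 2: 37 − 4 = 33. Strong stays.
Moderate (assigned level 1): level 0: 23 − 0 = 23; level 1: 29 − 4 = 25; level 2: 37 − 8 = 29. Moderate prefers level 2.
Weak (assigned level 0): level 0: 23 − 0 = 23; level 1: 29 − 11 = 18; level 2: 37 − 22 = 15. Weak stays.
At least one type deviates; the separating profile fails.

No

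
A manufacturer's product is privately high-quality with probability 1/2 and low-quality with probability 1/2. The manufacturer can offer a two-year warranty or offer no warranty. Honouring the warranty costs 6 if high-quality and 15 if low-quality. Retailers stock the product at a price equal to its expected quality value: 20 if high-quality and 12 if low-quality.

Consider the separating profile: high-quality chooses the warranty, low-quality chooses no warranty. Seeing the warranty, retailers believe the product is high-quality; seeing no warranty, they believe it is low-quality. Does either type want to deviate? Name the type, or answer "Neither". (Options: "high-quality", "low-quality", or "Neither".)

Neither

The warranty pays 20; no warranty pays 12.
high-quality: assigned the warranty, nets 20 − 6 = 14; deviating to no warranty nets 12.
low-quality: assigned no warranty, nets 12; deviating to the warranty nets 20 − 15 = 5.
Both types strictly prefer their assigned action; no profitable deviation.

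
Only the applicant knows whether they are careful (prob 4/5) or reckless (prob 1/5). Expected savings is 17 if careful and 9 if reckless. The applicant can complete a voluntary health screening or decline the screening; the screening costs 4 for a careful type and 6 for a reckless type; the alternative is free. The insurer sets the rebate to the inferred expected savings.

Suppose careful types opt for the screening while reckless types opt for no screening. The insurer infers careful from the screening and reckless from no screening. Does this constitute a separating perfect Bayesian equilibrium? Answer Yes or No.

Under these beliefs, the screening earns rebate 17 and no screening earns rebate 9.
careful: the screening nets 17 − 4 = 13; no screening nets 9. careful prefers the screening.
reckless: the screening nets 17 − 6 = 11; no screening nets 9. reckless would deviate to the screening.
reckless has a profitable deviation, so the profile is not an equilibrium.

No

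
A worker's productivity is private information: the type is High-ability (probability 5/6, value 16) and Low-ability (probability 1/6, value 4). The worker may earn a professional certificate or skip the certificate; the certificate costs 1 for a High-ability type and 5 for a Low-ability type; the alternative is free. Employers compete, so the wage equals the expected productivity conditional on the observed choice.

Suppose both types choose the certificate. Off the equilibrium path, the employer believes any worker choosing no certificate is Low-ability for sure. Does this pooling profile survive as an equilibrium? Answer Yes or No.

On path, the employer holds the prior and pays 5/6·16 + 1/6·4 = 14. Off path (no certificate), believing Low-ability, it pays 4.
High-ability: the certificate nets 14 − 1 = 13; no certificate nets 4. High-ability stays.
Low-ability: the certificate nets 14 − 5 = 9; no certificate nets 4. Low-ability stays.
No type deviates, so pooling is sustained.

Yes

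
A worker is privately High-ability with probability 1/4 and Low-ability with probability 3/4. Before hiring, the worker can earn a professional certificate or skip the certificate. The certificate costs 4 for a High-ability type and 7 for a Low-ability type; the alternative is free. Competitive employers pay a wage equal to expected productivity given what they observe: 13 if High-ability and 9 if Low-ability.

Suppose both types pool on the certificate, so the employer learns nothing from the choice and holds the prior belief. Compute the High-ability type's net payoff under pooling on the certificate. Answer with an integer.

6

Pooled wage = 1/4·13 + 3/4·9 = 10.
High-ability pays cost 4 for the certificate, so net payoff = 10 − 4 = 6.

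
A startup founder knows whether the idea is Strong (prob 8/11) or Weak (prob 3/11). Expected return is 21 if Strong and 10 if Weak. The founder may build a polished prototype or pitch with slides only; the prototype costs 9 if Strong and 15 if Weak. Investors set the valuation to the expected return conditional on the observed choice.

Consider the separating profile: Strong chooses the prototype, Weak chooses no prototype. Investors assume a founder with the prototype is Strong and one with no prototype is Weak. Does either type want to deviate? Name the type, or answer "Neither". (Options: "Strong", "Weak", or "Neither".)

The prototype pays 21; no prototype pays 10.
Strong: assigned the prototype, nets 21 − 9 = 12; deviating to no prototype nets 10.
Weak: assigned no prototype, nets 10; deviating to the prototype nets 21 − 15 = 6.
Both types strictly prefer their assigned action; no profitable deviation.

Neither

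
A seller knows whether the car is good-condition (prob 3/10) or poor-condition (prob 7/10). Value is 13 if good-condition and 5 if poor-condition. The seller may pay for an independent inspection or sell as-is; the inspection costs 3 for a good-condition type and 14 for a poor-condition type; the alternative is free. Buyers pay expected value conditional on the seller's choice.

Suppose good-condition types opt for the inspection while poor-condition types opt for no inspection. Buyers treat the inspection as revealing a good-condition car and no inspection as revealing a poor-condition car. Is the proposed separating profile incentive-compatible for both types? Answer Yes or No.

Yes

Under these beliefs, the inspection earns price 13 and no inspection earns price 5.
good-condition: the inspection nets 13 − 3 = 10; no inspection nets 5. good-condition prefers the inspection.
poor-condition: the inspection nets 13 − 14 = -1; no inspection nets 5. poor-condition prefers no inspection.
Neither type deviates, so the separating profile is an equilibrium.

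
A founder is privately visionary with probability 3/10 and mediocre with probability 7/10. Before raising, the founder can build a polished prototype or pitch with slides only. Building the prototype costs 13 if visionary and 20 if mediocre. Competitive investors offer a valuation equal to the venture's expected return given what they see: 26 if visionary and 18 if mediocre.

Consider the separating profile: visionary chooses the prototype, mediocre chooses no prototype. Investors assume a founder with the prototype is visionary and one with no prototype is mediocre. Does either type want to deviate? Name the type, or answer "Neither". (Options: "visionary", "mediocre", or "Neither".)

visionary

The prototype pays 26; no prototype pays 18.
visionary: assigned the prototype, nets 26 − 13 = 13; deviating to no prototype nets 18.
mediocre: assigned no prototype, nets 18; deviating to the prototype nets 26 − 20 = 6.
The visionary type gains 5 by deviating.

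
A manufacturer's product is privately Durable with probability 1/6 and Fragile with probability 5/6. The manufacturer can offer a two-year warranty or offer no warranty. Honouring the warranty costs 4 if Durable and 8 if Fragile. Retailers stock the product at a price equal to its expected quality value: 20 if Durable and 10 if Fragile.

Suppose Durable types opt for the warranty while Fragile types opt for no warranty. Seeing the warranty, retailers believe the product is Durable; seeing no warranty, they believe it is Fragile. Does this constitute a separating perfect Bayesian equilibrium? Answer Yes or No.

Under these beliefs, the warranty earns price 20 and no warranty earns price 10.
Durable: the warranty nets 20 − 4 = 16; no warranty nets 10. Durable prefers the warranty.
Fragile: the warranty nets 20 − 8 = 12; no warranty nets 10. Fragile would deviate to the warranty.
Fragile has a profitable deviation, so the profile is not an equilibrium.

No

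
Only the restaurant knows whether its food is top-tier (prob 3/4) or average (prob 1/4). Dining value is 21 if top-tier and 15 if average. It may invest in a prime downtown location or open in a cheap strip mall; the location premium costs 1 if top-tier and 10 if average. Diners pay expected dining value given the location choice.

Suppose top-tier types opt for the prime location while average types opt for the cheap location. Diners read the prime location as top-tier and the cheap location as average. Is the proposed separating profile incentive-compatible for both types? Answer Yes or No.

Under these beliefs, the prime location earns price premium 21 and the cheap location earns price premium 15.
top-tier: the prime location nets 21 − 1 = 20; the cheap location nets 15. top-tier prefers the prime location.
average: the prime location nets 21 − 10 = 11; the cheap location nets 15. average prefers the cheap location.
Neither type deviates, so the separating profile is an equilibrium.

Yes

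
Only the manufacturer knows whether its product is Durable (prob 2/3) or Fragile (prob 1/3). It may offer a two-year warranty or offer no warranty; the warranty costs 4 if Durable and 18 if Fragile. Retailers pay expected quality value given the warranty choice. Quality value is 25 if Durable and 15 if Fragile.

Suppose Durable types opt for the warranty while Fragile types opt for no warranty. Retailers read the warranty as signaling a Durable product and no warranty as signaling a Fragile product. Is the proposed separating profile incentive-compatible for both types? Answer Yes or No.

Under these beliefs, the warranty earns price 25 and no warranty earns price 15.
Durable: the warranty nets 25 − 4 = 21; no warranty nets 15. Durable prefers the warranty.
Fragile: the warranty nets 25 − 18 = 7; no warranty nets 15. Fragile prefers no warranty.
Neither type deviates, so the separating profile is an equilibrium.

Yes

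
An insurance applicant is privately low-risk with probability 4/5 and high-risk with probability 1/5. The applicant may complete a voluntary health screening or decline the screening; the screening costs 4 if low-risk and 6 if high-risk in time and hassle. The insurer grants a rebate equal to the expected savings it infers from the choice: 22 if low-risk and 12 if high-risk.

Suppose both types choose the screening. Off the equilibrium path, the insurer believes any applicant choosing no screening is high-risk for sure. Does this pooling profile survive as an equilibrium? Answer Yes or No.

Yes

On path, the insurer holds the prior and pays 4/5·22 + 1/5·12 = 20. Off path (no screening), believing high-risk, it pays 12.
low-risk: the screening nets 20 − 4 = 16; no screening nets 12. low-risk stays.
high-risk: the screening nets 20 − 6 = 14; no screening nets 12. high-risk stays.
No type deviates, so pooling is sustained.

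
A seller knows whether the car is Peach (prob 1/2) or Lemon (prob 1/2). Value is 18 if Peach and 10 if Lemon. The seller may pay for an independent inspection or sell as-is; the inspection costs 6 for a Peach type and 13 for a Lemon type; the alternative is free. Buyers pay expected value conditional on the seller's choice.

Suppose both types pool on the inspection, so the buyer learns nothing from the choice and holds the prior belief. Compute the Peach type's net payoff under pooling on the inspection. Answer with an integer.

8

Pooled price = 1/2·18 + 1/2·10 = 14.
Peach pays cost 6 for the inspection, so net payoff = 14 − 6 = 8.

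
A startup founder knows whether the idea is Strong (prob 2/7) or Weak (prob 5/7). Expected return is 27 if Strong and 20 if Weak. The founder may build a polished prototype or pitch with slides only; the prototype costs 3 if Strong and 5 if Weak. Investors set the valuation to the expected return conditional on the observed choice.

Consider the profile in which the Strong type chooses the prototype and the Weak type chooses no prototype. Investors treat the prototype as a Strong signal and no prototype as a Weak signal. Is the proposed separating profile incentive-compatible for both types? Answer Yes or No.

Under these beliefs, the prototype earns valuation 27 and no prototype earns valuation 20.
Strong: the prototype nets 27 − 3 = 24; no prototype nets 20. Strong prefers the prototype.
Weak: the prototype nets 27 − 5 = 22; no prototype nets 20. Weak would deviate to the prototype.
Weak has a profitable deviation, so the profile is not an equilibrium.

No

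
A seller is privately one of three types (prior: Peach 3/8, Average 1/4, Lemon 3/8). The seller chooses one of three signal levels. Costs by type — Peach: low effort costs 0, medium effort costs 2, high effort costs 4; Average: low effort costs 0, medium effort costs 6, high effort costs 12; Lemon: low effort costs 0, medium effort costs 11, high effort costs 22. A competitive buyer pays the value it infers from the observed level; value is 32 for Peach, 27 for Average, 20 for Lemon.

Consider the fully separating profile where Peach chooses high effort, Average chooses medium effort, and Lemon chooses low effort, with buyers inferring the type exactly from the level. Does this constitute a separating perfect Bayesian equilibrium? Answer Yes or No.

Yes

Separating prices: high effort → 32, medium effort → 27, low effort → 20.
Peach (assigned high effort): low effort: 20 − 0 = 20; medium effort: 27 − 2 = 25; high effort: 32 − 4 = 28. Peach stays.
Average (assigned medium effort): low effort: 20 − 0 = 20; medium effort: 27 − 6 = 21; high effort: 32 − 12 = 20. Average stays.
Lemon (assigned low effort): low effort: 20 − 0 = 20; medium effort: 27 − 11 = 16; high effort: 32 − 22 = 10. Lemon stays.
Every type prefers its assigned level; separation holds.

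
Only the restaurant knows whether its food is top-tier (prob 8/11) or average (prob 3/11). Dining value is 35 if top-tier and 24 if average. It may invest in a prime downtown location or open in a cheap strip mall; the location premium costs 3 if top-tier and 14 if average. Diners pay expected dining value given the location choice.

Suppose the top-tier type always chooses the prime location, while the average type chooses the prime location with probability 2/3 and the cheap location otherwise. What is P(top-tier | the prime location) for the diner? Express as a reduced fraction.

P(the prime location) = (8/11)·1 + (3/11)·(2/3) = 10/11.
By Bayes' rule, P(top-tier | the prime location) = (8/11) / (10/11) = 4/5.

4/5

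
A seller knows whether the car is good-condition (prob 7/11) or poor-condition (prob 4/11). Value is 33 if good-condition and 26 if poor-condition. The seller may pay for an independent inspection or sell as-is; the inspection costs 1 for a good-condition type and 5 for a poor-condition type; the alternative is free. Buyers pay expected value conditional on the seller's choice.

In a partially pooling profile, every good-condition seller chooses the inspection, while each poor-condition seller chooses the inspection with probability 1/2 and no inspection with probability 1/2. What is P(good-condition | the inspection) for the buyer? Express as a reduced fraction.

7/9

P(the inspection) = (7/11)·1 + (4/11)·(1/2) = 9/11.
By Bayes' rule, P(good-condition | the inspection) = (7/11) / (9/11) = 7/9.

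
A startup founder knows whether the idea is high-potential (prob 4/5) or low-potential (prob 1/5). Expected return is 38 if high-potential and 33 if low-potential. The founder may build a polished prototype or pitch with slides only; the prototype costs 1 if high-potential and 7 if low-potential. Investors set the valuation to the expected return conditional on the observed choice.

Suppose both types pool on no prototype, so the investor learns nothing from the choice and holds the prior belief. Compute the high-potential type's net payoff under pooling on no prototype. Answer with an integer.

37

Pooled valuation = 4/5·38 + 1/5·33 = 37.
high-potential pays no cost for no prototype, so net payoff = 37.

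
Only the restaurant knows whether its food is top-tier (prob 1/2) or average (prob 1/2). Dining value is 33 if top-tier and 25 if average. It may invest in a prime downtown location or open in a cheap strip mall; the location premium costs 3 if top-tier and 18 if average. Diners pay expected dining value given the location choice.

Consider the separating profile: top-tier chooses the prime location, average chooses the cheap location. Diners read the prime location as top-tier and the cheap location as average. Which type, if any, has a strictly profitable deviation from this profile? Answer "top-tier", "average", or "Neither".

The prime location pays 33; the cheap location pays 25.
top-tier: assigned the prime location, nets 33 − 3 = 30; deviating to the cheap location nets 25.
average: assigned the cheap location, nets 25; deviating to the prime location nets 33 − 18 = 15.
Both types strictly prefer their assigned action; no profitable deviation.

Neither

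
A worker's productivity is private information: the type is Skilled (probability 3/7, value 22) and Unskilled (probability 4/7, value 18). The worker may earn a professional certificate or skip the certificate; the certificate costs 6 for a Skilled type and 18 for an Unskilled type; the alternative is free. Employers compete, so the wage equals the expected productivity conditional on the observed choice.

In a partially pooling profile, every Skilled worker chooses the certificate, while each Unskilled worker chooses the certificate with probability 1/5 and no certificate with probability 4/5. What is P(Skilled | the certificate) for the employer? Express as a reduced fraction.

P(the certificate) = (3/7)·1 + (4/7)·(1/5) = 19/35.
By Bayes' rule, P(Skilled | the certificate) = (3/7) / (19/35) = 15/19.

15/19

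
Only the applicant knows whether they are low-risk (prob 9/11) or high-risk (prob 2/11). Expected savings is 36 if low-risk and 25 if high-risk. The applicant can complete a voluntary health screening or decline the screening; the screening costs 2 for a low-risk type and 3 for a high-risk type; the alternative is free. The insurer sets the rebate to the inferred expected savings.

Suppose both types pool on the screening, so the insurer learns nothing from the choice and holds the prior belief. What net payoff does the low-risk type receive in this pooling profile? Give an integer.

32

Pooled rebate = 9/11·36 + 2/11·25 = 34.
low-risk pays cost 2 for the screening, so net payoff = 34 − 2 = 32.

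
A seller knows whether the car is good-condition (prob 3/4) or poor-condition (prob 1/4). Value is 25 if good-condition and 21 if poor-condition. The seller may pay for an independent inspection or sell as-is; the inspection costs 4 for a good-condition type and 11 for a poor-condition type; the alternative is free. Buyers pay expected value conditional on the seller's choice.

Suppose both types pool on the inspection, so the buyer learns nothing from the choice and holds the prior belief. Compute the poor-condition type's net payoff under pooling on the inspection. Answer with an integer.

13

Pooled price = 3/4·25 + 1/4·21 = 24.
poor-condition pays cost 11 for the inspection, so net payoff = 24 − 11 = 13.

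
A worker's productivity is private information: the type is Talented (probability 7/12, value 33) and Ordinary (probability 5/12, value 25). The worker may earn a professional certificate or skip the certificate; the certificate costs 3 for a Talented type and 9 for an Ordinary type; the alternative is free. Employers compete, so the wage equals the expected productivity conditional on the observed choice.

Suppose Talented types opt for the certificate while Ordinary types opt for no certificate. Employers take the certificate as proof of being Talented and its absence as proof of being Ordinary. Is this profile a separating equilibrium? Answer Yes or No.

Under these beliefs, the certificate earns wage 33 and no certificate earns wage 25.
Talented: the certificate nets 33 − 3 = 30; no certificate nets 25. Talented prefers the certificate.
Ordinary: the certificate nets 33 − 9 = 24; no certificate nets 25. Ordinary prefers no certificate.
Neither type deviates, so the separating profile is an equilibrium.

Yes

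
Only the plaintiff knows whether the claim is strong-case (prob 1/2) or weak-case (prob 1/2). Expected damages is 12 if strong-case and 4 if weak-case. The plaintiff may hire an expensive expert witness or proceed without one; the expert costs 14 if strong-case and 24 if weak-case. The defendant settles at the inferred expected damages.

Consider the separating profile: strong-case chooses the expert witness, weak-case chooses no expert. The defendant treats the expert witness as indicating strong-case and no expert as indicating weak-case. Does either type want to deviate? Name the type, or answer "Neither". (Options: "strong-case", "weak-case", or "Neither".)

The expert witness pays 12; no expert pays 4.
strong-case: assigned the expert witness, nets 12 − 14 = -2; deviating to no expert nets 4.
weak-case: assigned no expert, nets 4; deviating to the expert witness nets 12 − 24 = -12.
The strong-case type gains 6 by deviating.

strong-case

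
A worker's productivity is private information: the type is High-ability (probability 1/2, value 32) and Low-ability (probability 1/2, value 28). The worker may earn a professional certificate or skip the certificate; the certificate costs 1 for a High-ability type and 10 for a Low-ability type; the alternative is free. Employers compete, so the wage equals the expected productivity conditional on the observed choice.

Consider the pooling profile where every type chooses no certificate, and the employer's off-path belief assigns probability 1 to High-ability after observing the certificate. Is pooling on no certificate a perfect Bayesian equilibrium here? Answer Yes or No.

No

On path, the employer holds the prior and pays 1/2·32 + 1/2·28 = 30. Off path (the certificate), believing High-ability, it pays 32.
High-ability: no certificate nets 30; the certificate nets 32 − 1 = 31. High-ability would deviate.
Low-ability: no certificate nets 30; the certificate nets 32 − 10 = 22. Low-ability stays.
A type deviates, so pooling fails.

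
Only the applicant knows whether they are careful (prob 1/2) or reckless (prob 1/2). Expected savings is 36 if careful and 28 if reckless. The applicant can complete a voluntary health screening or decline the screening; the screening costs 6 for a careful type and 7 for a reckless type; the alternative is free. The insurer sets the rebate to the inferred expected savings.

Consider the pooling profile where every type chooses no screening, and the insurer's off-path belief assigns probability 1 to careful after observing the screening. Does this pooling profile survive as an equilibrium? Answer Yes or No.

Yes

On path, the insurer holds the prior and pays 1/2·36 + 1/2·28 = 32. Off path (the screening), believing careful, it pays 36.
careful: no screening nets 32; the screening nets 36 − 6 = 30. careful stays.
reckless: no screening nets 32; the screening nets 36 − 7 = 29. reckless stays.
No type deviates, so pooling is sustained.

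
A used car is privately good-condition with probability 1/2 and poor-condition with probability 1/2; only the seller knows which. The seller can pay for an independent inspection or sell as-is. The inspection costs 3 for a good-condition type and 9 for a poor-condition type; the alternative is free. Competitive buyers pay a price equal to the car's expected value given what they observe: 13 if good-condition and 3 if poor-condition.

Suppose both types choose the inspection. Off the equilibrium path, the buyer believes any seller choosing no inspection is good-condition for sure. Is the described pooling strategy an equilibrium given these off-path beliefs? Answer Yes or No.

No

On path, the buyer holds the prior and pays 1/2·13 + 1/2·3 = 8. Off path (no inspection), believing good-condition, it pays 13.
good-condition: the inspection nets 8 − 3 = 5; no inspection nets 13. good-condition would deviate.
poor-condition: the inspection nets 8 − 9 = -1; no inspection nets 13. poor-condition would deviate.
A type deviates, so pooling fails.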